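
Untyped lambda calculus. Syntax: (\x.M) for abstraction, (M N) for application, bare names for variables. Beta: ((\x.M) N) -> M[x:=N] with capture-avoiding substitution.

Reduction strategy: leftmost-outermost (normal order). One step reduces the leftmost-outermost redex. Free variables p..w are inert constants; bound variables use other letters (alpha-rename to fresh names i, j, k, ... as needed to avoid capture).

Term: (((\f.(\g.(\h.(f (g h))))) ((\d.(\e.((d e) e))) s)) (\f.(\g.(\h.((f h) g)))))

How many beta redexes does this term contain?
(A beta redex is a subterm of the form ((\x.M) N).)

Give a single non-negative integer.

Term: (((\f.(\g.(\h.(f (g h))))) ((\d.(\e.((d e) e))) s)) (\f.(\g.(\h.((f h) g)))))
  Redex: ((\f.(\g.(\h.(f (g h))))) ((\d.(\e.((d e) e))) s))
  Redex: ((\d.(\e.((d e) e))) s)
Total redexes: 2

Answer: 2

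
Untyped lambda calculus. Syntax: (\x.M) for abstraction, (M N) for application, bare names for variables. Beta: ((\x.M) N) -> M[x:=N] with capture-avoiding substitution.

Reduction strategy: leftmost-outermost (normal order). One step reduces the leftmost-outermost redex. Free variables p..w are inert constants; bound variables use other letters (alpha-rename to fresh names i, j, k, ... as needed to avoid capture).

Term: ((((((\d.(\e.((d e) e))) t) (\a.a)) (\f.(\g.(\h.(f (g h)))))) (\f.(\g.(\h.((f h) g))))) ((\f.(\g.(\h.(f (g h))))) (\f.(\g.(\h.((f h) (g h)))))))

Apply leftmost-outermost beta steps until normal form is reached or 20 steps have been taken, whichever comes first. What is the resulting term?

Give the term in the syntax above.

Answer: (((((t (\a.a)) (\a.a)) (\f.(\g.(\h.(f (g h)))))) (\f.(\g.(\h.((f h) g))))) (\g.(\h.(\i.(\j.(((g h) j) (i j)))))))

Derivation:
Step 0: ((((((\d.(\e.((d e) e))) t) (\a.a)) (\f.(\g.(\h.(f (g h)))))) (\f.(\g.(\h.((f h) g))))) ((\f.(\g.(\h.(f (g h))))) (\f.(\g.(\h.((f h) (g h)))))))
Step 1: (((((\e.((t e) e)) (\a.a)) (\f.(\g.(\h.(f (g h)))))) (\f.(\g.(\h.((f h) g))))) ((\f.(\g.(\h.(f (g h))))) (\f.(\g.(\h.((f h) (g h)))))))
Step 2: (((((t (\a.a)) (\a.a)) (\f.(\g.(\h.(f (g h)))))) (\f.(\g.(\h.((f h) g))))) ((\f.(\g.(\h.(f (g h))))) (\f.(\g.(\h.((f h) (g h)))))))
Step 3: (((((t (\a.a)) (\a.a)) (\f.(\g.(\h.(f (g h)))))) (\f.(\g.(\h.((f h) g))))) (\g.(\h.((\f.(\g.(\h.((f h) (g h))))) (g h)))))
Step 4: (((((t (\a.a)) (\a.a)) (\f.(\g.(\h.(f (g h)))))) (\f.(\g.(\h.((f h) g))))) (\g.(\h.(\i.(\j.(((g h) j) (i j)))))))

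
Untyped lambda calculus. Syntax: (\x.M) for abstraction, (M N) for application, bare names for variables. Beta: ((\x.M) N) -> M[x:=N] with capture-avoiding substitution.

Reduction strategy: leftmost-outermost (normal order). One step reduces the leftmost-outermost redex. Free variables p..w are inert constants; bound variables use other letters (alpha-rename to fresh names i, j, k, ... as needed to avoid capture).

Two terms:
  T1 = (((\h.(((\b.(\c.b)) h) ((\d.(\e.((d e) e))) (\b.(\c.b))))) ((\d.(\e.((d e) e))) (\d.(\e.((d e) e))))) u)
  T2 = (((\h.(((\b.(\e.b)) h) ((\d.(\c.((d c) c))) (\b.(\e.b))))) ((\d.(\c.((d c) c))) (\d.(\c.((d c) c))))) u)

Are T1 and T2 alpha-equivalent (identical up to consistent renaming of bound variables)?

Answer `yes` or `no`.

Answer: yes

Derivation:
Term 1: (((\h.(((\b.(\c.b)) h) ((\d.(\e.((d e) e))) (\b.(\c.b))))) ((\d.(\e.((d e) e))) (\d.(\e.((d e) e))))) u)
Term 2: (((\h.(((\b.(\e.b)) h) ((\d.(\c.((d c) c))) (\b.(\e.b))))) ((\d.(\c.((d c) c))) (\d.(\c.((d c) c))))) u)
Alpha-equivalence: compare structure up to binder renaming.
Result: True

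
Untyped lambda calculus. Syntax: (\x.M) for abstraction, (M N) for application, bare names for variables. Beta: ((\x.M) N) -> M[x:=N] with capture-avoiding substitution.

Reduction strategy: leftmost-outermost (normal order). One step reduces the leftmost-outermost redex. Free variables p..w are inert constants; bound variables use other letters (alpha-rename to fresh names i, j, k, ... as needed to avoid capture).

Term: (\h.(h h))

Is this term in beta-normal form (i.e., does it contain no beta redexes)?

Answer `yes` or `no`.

Term: (\h.(h h))
No beta redexes found.

Answer: yes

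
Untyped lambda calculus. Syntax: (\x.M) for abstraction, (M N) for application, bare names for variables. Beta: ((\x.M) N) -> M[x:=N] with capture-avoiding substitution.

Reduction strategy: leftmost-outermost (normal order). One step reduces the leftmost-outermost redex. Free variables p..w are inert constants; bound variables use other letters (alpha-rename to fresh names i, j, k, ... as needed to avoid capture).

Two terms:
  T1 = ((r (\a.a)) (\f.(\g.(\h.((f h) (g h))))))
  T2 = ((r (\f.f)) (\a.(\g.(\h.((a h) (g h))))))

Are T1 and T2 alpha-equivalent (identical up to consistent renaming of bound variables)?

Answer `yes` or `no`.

Term 1: ((r (\a.a)) (\f.(\g.(\h.((f h) (g h))))))
Term 2: ((r (\f.f)) (\a.(\g.(\h.((a h) (g h))))))
Alpha-equivalence: compare structure up to binder renaming.
Result: True

Answer: yes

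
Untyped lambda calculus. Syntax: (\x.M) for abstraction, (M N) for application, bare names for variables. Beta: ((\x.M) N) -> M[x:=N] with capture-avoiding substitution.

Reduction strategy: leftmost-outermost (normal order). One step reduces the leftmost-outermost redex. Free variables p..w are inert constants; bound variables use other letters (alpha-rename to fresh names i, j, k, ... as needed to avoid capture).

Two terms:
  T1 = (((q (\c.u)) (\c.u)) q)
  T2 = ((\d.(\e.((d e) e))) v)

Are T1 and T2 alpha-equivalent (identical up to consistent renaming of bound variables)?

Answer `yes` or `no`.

Answer: no

Derivation:
Term 1: (((q (\c.u)) (\c.u)) q)
Term 2: ((\d.(\e.((d e) e))) v)
Alpha-equivalence: compare structure up to binder renaming.
Result: False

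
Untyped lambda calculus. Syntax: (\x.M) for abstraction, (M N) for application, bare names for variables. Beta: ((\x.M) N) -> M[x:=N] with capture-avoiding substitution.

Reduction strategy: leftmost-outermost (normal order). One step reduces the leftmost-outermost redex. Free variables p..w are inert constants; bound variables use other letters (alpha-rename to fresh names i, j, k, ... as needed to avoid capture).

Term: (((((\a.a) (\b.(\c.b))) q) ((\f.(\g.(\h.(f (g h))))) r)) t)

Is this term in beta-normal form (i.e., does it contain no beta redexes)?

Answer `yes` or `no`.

Term: (((((\a.a) (\b.(\c.b))) q) ((\f.(\g.(\h.(f (g h))))) r)) t)
Found 2 beta redex(es).

Answer: no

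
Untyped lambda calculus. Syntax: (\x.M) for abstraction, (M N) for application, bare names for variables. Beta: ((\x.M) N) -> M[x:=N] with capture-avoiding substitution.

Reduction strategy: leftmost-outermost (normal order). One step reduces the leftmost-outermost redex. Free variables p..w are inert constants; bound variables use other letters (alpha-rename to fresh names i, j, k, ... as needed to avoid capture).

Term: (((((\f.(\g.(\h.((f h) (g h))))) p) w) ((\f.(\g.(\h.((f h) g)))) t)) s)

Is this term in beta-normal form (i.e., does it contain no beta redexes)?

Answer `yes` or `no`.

Term: (((((\f.(\g.(\h.((f h) (g h))))) p) w) ((\f.(\g.(\h.((f h) g)))) t)) s)
Found 2 beta redex(es).

Answer: no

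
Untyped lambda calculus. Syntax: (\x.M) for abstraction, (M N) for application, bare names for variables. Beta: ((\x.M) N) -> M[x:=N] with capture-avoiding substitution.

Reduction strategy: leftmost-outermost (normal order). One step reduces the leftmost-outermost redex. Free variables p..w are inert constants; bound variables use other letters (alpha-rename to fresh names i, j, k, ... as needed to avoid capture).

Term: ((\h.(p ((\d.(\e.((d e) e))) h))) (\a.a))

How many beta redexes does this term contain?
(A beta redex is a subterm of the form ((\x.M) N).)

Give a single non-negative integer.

Answer: 2

Derivation:
Term: ((\h.(p ((\d.(\e.((d e) e))) h))) (\a.a))
  Redex: ((\h.(p ((\d.(\e.((d e) e))) h))) (\a.a))
  Redex: ((\d.(\e.((d e) e))) h)
Total redexes: 2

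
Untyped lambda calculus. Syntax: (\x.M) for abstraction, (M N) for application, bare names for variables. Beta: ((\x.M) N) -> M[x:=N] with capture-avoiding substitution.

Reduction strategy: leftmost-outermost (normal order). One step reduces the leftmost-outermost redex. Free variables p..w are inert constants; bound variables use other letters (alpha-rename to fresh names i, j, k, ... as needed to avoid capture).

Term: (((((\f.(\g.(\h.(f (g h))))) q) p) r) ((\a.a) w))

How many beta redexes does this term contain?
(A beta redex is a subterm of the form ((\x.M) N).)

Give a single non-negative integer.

Answer: 2

Derivation:
Term: (((((\f.(\g.(\h.(f (g h))))) q) p) r) ((\a.a) w))
  Redex: ((\f.(\g.(\h.(f (g h))))) q)
  Redex: ((\a.a) w)
Total redexes: 2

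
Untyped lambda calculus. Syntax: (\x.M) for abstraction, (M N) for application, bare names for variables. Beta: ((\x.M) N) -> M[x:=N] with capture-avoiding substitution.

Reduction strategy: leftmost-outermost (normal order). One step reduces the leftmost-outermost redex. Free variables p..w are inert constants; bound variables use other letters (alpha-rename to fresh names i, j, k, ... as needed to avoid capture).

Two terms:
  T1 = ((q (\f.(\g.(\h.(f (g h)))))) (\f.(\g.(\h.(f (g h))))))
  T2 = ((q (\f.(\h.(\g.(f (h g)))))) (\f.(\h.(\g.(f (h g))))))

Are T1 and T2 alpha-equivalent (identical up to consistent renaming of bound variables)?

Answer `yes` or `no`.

Term 1: ((q (\f.(\g.(\h.(f (g h)))))) (\f.(\g.(\h.(f (g h))))))
Term 2: ((q (\f.(\h.(\g.(f (h g)))))) (\f.(\h.(\g.(f (h g))))))
Alpha-equivalence: compare structure up to binder renaming.
Result: True

Answer: yes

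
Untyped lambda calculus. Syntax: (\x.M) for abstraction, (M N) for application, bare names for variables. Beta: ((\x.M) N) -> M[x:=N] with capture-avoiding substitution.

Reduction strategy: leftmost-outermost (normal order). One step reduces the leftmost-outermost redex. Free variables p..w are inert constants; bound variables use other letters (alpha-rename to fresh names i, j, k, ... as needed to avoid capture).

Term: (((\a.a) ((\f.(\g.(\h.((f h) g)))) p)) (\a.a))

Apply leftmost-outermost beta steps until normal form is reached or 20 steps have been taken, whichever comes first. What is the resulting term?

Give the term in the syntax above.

Step 0: (((\a.a) ((\f.(\g.(\h.((f h) g)))) p)) (\a.a))
Step 1: (((\f.(\g.(\h.((f h) g)))) p) (\a.a))
Step 2: ((\g.(\h.((p h) g))) (\a.a))
Step 3: (\h.((p h) (\a.a)))

Answer: (\h.((p h) (\a.a)))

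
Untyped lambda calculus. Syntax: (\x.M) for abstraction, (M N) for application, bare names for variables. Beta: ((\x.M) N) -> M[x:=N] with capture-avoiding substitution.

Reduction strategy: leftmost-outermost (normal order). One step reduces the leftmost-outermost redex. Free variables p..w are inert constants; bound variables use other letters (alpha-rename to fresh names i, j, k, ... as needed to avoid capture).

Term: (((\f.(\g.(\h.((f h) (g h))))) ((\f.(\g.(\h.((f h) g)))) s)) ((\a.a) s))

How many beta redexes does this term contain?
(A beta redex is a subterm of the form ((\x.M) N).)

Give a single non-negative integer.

Term: (((\f.(\g.(\h.((f h) (g h))))) ((\f.(\g.(\h.((f h) g)))) s)) ((\a.a) s))
  Redex: ((\f.(\g.(\h.((f h) (g h))))) ((\f.(\g.(\h.((f h) g)))) s))
  Redex: ((\f.(\g.(\h.((f h) g)))) s)
  Redex: ((\a.a) s)
Total redexes: 3

Answer: 3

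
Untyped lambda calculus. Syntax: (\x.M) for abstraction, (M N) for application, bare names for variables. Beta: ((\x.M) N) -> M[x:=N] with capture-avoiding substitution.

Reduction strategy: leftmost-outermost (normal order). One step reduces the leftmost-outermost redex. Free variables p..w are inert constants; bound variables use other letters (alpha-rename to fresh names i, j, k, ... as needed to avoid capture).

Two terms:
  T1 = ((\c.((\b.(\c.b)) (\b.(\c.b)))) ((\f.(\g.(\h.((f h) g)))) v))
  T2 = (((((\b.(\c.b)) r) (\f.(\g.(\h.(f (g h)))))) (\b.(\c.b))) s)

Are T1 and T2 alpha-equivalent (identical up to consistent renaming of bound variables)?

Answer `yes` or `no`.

Answer: no

Derivation:
Term 1: ((\c.((\b.(\c.b)) (\b.(\c.b)))) ((\f.(\g.(\h.((f h) g)))) v))
Term 2: (((((\b.(\c.b)) r) (\f.(\g.(\h.(f (g h)))))) (\b.(\c.b))) s)
Alpha-equivalence: compare structure up to binder renaming.
Result: False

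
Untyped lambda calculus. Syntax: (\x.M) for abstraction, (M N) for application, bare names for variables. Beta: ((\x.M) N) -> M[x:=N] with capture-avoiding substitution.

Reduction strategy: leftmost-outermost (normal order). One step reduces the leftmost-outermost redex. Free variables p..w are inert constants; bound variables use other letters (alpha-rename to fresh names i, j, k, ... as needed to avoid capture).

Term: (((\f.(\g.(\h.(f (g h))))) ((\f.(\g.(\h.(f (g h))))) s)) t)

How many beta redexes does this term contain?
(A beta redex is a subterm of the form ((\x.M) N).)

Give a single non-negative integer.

Answer: 2

Derivation:
Term: (((\f.(\g.(\h.(f (g h))))) ((\f.(\g.(\h.(f (g h))))) s)) t)
  Redex: ((\f.(\g.(\h.(f (g h))))) ((\f.(\g.(\h.(f (g h))))) s))
  Redex: ((\f.(\g.(\h.(f (g h))))) s)
Total redexes: 2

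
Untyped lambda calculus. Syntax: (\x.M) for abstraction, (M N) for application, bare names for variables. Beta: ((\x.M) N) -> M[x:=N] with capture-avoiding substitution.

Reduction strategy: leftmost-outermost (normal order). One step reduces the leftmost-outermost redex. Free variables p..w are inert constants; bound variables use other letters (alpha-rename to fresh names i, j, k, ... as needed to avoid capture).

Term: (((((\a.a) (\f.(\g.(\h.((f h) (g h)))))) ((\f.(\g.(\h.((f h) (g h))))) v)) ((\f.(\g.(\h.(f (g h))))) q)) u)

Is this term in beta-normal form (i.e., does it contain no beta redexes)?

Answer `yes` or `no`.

Term: (((((\a.a) (\f.(\g.(\h.((f h) (g h)))))) ((\f.(\g.(\h.((f h) (g h))))) v)) ((\f.(\g.(\h.(f (g h))))) q)) u)
Found 3 beta redex(es).

Answer: no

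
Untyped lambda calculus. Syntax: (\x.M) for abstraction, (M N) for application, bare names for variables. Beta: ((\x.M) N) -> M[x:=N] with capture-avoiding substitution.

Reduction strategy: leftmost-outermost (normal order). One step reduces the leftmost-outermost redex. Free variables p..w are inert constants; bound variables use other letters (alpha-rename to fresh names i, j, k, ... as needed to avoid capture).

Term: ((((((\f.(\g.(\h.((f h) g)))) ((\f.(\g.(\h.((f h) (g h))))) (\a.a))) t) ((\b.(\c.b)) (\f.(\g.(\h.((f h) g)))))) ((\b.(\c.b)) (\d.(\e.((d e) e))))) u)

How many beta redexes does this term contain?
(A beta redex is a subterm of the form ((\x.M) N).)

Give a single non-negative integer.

Answer: 4

Derivation:
Term: ((((((\f.(\g.(\h.((f h) g)))) ((\f.(\g.(\h.((f h) (g h))))) (\a.a))) t) ((\b.(\c.b)) (\f.(\g.(\h.((f h) g)))))) ((\b.(\c.b)) (\d.(\e.((d e) e))))) u)
  Redex: ((\f.(\g.(\h.((f h) g)))) ((\f.(\g.(\h.((f h) (g h))))) (\a.a)))
  Redex: ((\f.(\g.(\h.((f h) (g h))))) (\a.a))
  Redex: ((\b.(\c.b)) (\f.(\g.(\h.((f h) g)))))
  Redex: ((\b.(\c.b)) (\d.(\e.((d e) e))))
Total redexes: 4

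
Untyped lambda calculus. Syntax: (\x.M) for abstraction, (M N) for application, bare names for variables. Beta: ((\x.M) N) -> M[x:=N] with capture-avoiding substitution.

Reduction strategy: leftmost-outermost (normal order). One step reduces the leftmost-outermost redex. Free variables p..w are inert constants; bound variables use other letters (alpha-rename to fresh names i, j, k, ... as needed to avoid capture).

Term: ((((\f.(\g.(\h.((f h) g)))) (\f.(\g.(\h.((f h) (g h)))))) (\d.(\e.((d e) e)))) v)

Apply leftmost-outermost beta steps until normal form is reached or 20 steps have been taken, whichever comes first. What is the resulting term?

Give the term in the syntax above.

Answer: (\h.((v h) (\e.((h e) e))))

Derivation:
Step 0: ((((\f.(\g.(\h.((f h) g)))) (\f.(\g.(\h.((f h) (g h)))))) (\d.(\e.((d e) e)))) v)
Step 1: (((\g.(\h.(((\f.(\g.(\h.((f h) (g h))))) h) g))) (\d.(\e.((d e) e)))) v)
Step 2: ((\h.(((\f.(\g.(\h.((f h) (g h))))) h) (\d.(\e.((d e) e))))) v)
Step 3: (((\f.(\g.(\h.((f h) (g h))))) v) (\d.(\e.((d e) e))))
Step 4: ((\g.(\h.((v h) (g h)))) (\d.(\e.((d e) e))))
Step 5: (\h.((v h) ((\d.(\e.((d e) e))) h)))
Step 6: (\h.((v h) (\e.((h e) e))))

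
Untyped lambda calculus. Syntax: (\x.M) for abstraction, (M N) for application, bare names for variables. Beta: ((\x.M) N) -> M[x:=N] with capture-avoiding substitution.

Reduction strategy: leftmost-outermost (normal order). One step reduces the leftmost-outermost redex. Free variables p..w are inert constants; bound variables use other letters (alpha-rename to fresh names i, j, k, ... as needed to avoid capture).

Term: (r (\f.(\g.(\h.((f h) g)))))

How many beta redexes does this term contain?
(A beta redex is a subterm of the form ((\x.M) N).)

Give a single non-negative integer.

Term: (r (\f.(\g.(\h.((f h) g)))))
  (no redexes)
Total redexes: 0

Answer: 0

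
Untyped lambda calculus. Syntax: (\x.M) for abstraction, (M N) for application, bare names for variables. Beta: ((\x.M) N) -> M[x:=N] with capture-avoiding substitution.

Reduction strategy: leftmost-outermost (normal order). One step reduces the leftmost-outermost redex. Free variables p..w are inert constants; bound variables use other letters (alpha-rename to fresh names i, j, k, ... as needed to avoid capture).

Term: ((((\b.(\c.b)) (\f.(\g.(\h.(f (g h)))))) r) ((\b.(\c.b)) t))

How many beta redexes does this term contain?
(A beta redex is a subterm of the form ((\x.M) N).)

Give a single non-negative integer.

Answer: 2

Derivation:
Term: ((((\b.(\c.b)) (\f.(\g.(\h.(f (g h)))))) r) ((\b.(\c.b)) t))
  Redex: ((\b.(\c.b)) (\f.(\g.(\h.(f (g h))))))
  Redex: ((\b.(\c.b)) t)
Total redexes: 2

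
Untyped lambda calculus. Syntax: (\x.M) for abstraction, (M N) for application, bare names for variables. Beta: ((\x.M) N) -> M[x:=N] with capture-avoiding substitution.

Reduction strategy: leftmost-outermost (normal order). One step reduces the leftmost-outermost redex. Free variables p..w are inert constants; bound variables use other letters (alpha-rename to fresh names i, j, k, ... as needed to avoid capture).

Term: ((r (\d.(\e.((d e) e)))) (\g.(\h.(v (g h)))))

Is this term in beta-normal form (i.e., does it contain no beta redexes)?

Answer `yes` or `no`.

Term: ((r (\d.(\e.((d e) e)))) (\g.(\h.(v (g h)))))
No beta redexes found.

Answer: yes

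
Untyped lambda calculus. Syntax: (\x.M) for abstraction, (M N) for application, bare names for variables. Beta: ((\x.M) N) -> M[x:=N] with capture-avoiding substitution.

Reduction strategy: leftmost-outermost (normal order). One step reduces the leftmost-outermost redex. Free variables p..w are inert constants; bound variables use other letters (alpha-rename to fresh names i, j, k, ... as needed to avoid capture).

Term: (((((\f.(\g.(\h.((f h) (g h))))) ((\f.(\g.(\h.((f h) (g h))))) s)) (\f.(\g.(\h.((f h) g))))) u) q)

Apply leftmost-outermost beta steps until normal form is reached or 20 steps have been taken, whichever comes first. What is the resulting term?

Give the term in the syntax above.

Answer: (((s (\g.(\h.((u h) g)))) (u (\g.(\h.((u h) g))))) q)

Derivation:
Step 0: (((((\f.(\g.(\h.((f h) (g h))))) ((\f.(\g.(\h.((f h) (g h))))) s)) (\f.(\g.(\h.((f h) g))))) u) q)
Step 1: ((((\g.(\h.((((\f.(\g.(\h.((f h) (g h))))) s) h) (g h)))) (\f.(\g.(\h.((f h) g))))) u) q)
Step 2: (((\h.((((\f.(\g.(\h.((f h) (g h))))) s) h) ((\f.(\g.(\h.((f h) g)))) h))) u) q)
Step 3: (((((\f.(\g.(\h.((f h) (g h))))) s) u) ((\f.(\g.(\h.((f h) g)))) u)) q)
Step 4: ((((\g.(\h.((s h) (g h)))) u) ((\f.(\g.(\h.((f h) g)))) u)) q)
Step 5: (((\h.((s h) (u h))) ((\f.(\g.(\h.((f h) g)))) u)) q)
Step 6: (((s ((\f.(\g.(\h.((f h) g)))) u)) (u ((\f.(\g.(\h.((f h) g)))) u))) q)
Step 7: (((s (\g.(\h.((u h) g)))) (u ((\f.(\g.(\h.((f h) g)))) u))) q)
Step 8: (((s (\g.(\h.((u h) g)))) (u (\g.(\h.((u h) g))))) q)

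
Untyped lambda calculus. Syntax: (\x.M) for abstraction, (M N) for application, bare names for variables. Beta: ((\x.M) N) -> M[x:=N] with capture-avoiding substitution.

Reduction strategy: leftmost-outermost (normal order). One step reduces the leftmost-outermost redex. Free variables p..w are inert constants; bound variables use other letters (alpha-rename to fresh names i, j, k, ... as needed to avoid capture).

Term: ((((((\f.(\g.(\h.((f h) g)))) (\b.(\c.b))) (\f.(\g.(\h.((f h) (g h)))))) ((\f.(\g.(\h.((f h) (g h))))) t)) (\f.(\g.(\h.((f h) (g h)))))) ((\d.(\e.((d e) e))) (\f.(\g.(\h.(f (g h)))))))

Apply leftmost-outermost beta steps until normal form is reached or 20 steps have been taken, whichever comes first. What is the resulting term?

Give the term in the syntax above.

Answer: ((t (\e.(\h.(e (e h))))) (\g.(\h.(h (h (g h))))))

Derivation:
Step 0: ((((((\f.(\g.(\h.((f h) g)))) (\b.(\c.b))) (\f.(\g.(\h.((f h) (g h)))))) ((\f.(\g.(\h.((f h) (g h))))) t)) (\f.(\g.(\h.((f h) (g h)))))) ((\d.(\e.((d e) e))) (\f.(\g.(\h.(f (g h)))))))
Step 1: (((((\g.(\h.(((\b.(\c.b)) h) g))) (\f.(\g.(\h.((f h) (g h)))))) ((\f.(\g.(\h.((f h) (g h))))) t)) (\f.(\g.(\h.((f h) (g h)))))) ((\d.(\e.((d e) e))) (\f.(\g.(\h.(f (g h)))))))
Step 2: ((((\h.(((\b.(\c.b)) h) (\f.(\g.(\h.((f h) (g h))))))) ((\f.(\g.(\h.((f h) (g h))))) t)) (\f.(\g.(\h.((f h) (g h)))))) ((\d.(\e.((d e) e))) (\f.(\g.(\h.(f (g h)))))))
Step 3: (((((\b.(\c.b)) ((\f.(\g.(\h.((f h) (g h))))) t)) (\f.(\g.(\h.((f h) (g h)))))) (\f.(\g.(\h.((f h) (g h)))))) ((\d.(\e.((d e) e))) (\f.(\g.(\h.(f (g h)))))))
Step 4: ((((\c.((\f.(\g.(\h.((f h) (g h))))) t)) (\f.(\g.(\h.((f h) (g h)))))) (\f.(\g.(\h.((f h) (g h)))))) ((\d.(\e.((d e) e))) (\f.(\g.(\h.(f (g h)))))))
Step 5: ((((\f.(\g.(\h.((f h) (g h))))) t) (\f.(\g.(\h.((f h) (g h)))))) ((\d.(\e.((d e) e))) (\f.(\g.(\h.(f (g h)))))))
Step 6: (((\g.(\h.((t h) (g h)))) (\f.(\g.(\h.((f h) (g h)))))) ((\d.(\e.((d e) e))) (\f.(\g.(\h.(f (g h)))))))
Step 7: ((\h.((t h) ((\f.(\g.(\h.((f h) (g h))))) h))) ((\d.(\e.((d e) e))) (\f.(\g.(\h.(f (g h)))))))
Step 8: ((t ((\d.(\e.((d e) e))) (\f.(\g.(\h.(f (g h))))))) ((\f.(\g.(\h.((f h) (g h))))) ((\d.(\e.((d e) e))) (\f.(\g.(\h.(f (g h))))))))
Step 9: ((t (\e.(((\f.(\g.(\h.(f (g h))))) e) e))) ((\f.(\g.(\h.((f h) (g h))))) ((\d.(\e.((d e) e))) (\f.(\g.(\h.(f (g h))))))))
Step 10: ((t (\e.((\g.(\h.(e (g h)))) e))) ((\f.(\g.(\h.((f h) (g h))))) ((\d.(\e.((d e) e))) (\f.(\g.(\h.(f (g h))))))))
Step 11: ((t (\e.(\h.(e (e h))))) ((\f.(\g.(\h.((f h) (g h))))) ((\d.(\e.((d e) e))) (\f.(\g.(\h.(f (g h))))))))
Step 12: ((t (\e.(\h.(e (e h))))) (\g.(\h.((((\d.(\e.((d e) e))) (\f.(\g.(\h.(f (g h)))))) h) (g h)))))
Step 13: ((t (\e.(\h.(e (e h))))) (\g.(\h.(((\e.(((\f.(\g.(\h.(f (g h))))) e) e)) h) (g h)))))
Step 14: ((t (\e.(\h.(e (e h))))) (\g.(\h.((((\f.(\g.(\h.(f (g h))))) h) h) (g h)))))
Step 15: ((t (\e.(\h.(e (e h))))) (\g.(\h.(((\g.(\i.(h (g i)))) h) (g h)))))
Step 16: ((t (\e.(\h.(e (e h))))) (\g.(\h.((\i.(h (h i))) (g h)))))
Step 17: ((t (\e.(\h.(e (e h))))) (\g.(\h.(h (h (g h))))))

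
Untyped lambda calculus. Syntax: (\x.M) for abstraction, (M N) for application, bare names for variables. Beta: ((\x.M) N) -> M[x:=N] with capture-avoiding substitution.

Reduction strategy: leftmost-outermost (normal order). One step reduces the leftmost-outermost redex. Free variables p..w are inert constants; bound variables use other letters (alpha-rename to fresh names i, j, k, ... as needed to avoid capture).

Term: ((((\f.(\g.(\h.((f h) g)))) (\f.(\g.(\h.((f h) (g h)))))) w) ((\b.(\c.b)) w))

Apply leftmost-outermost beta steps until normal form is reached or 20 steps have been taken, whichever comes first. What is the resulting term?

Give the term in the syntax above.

Step 0: ((((\f.(\g.(\h.((f h) g)))) (\f.(\g.(\h.((f h) (g h)))))) w) ((\b.(\c.b)) w))
Step 1: (((\g.(\h.(((\f.(\g.(\h.((f h) (g h))))) h) g))) w) ((\b.(\c.b)) w))
Step 2: ((\h.(((\f.(\g.(\h.((f h) (g h))))) h) w)) ((\b.(\c.b)) w))
Step 3: (((\f.(\g.(\h.((f h) (g h))))) ((\b.(\c.b)) w)) w)
Step 4: ((\g.(\h.((((\b.(\c.b)) w) h) (g h)))) w)
Step 5: (\h.((((\b.(\c.b)) w) h) (w h)))
Step 6: (\h.(((\c.w) h) (w h)))
Step 7: (\h.(w (w h)))

Answer: (\h.(w (w h)))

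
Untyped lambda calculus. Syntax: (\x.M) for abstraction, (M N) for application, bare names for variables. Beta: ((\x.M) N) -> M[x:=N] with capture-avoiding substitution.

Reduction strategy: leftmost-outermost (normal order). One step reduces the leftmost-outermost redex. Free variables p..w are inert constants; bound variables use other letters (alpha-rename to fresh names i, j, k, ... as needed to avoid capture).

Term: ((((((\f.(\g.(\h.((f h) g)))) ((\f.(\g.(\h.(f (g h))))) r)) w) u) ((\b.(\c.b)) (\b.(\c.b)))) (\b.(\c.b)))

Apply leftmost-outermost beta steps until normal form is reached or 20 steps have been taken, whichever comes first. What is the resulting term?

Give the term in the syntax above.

Step 0: ((((((\f.(\g.(\h.((f h) g)))) ((\f.(\g.(\h.(f (g h))))) r)) w) u) ((\b.(\c.b)) (\b.(\c.b)))) (\b.(\c.b)))
Step 1: (((((\g.(\h.((((\f.(\g.(\h.(f (g h))))) r) h) g))) w) u) ((\b.(\c.b)) (\b.(\c.b)))) (\b.(\c.b)))
Step 2: ((((\h.((((\f.(\g.(\h.(f (g h))))) r) h) w)) u) ((\b.(\c.b)) (\b.(\c.b)))) (\b.(\c.b)))
Step 3: ((((((\f.(\g.(\h.(f (g h))))) r) u) w) ((\b.(\c.b)) (\b.(\c.b)))) (\b.(\c.b)))
Step 4: (((((\g.(\h.(r (g h)))) u) w) ((\b.(\c.b)) (\b.(\c.b)))) (\b.(\c.b)))
Step 5: ((((\h.(r (u h))) w) ((\b.(\c.b)) (\b.(\c.b)))) (\b.(\c.b)))
Step 6: (((r (u w)) ((\b.(\c.b)) (\b.(\c.b)))) (\b.(\c.b)))
Step 7: (((r (u w)) (\c.(\b.(\c.b)))) (\b.(\c.b)))

Answer: (((r (u w)) (\c.(\b.(\c.b)))) (\b.(\c.b)))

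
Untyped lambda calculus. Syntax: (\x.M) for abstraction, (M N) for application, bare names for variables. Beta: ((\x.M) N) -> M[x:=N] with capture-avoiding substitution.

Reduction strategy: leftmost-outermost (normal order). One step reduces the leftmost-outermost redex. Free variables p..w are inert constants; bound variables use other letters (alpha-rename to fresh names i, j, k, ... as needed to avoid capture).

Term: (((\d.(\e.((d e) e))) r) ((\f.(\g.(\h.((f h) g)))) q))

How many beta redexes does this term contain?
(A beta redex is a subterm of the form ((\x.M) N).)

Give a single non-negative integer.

Answer: 2

Derivation:
Term: (((\d.(\e.((d e) e))) r) ((\f.(\g.(\h.((f h) g)))) q))
  Redex: ((\d.(\e.((d e) e))) r)
  Redex: ((\f.(\g.(\h.((f h) g)))) q)
Total redexes: 2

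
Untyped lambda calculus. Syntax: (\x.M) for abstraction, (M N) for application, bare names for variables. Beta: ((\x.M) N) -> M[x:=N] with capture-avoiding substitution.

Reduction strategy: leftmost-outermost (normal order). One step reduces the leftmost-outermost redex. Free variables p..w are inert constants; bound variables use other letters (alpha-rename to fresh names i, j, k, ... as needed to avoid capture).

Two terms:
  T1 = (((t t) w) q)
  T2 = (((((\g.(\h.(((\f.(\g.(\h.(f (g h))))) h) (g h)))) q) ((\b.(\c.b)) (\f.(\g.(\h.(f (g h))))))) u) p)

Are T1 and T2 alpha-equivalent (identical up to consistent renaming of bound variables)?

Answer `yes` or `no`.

Term 1: (((t t) w) q)
Term 2: (((((\g.(\h.(((\f.(\g.(\h.(f (g h))))) h) (g h)))) q) ((\b.(\c.b)) (\f.(\g.(\h.(f (g h))))))) u) p)
Alpha-equivalence: compare structure up to binder renaming.
Result: False

Answer: no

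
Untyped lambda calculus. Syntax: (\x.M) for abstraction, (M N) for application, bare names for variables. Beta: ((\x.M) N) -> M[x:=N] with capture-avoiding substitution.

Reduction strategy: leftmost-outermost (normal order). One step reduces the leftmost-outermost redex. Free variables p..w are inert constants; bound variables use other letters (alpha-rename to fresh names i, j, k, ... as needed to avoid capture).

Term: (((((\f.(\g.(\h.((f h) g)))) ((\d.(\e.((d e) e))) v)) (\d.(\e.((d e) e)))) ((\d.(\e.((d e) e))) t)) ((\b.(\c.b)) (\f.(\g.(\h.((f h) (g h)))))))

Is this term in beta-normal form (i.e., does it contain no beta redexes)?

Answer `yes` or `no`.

Term: (((((\f.(\g.(\h.((f h) g)))) ((\d.(\e.((d e) e))) v)) (\d.(\e.((d e) e)))) ((\d.(\e.((d e) e))) t)) ((\b.(\c.b)) (\f.(\g.(\h.((f h) (g h)))))))
Found 4 beta redex(es).

Answer: no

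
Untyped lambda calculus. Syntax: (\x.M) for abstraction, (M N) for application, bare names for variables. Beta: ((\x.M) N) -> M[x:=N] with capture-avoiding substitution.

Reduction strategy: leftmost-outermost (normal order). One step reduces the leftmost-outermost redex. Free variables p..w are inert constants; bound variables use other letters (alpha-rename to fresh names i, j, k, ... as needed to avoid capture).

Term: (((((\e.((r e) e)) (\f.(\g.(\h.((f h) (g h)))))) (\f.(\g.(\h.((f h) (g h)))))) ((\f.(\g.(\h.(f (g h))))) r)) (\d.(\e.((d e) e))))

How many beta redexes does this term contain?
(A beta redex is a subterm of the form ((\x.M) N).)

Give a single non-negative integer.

Answer: 2

Derivation:
Term: (((((\e.((r e) e)) (\f.(\g.(\h.((f h) (g h)))))) (\f.(\g.(\h.((f h) (g h)))))) ((\f.(\g.(\h.(f (g h))))) r)) (\d.(\e.((d e) e))))
  Redex: ((\e.((r e) e)) (\f.(\g.(\h.((f h) (g h))))))
  Redex: ((\f.(\g.(\h.(f (g h))))) r)
Total redexes: 2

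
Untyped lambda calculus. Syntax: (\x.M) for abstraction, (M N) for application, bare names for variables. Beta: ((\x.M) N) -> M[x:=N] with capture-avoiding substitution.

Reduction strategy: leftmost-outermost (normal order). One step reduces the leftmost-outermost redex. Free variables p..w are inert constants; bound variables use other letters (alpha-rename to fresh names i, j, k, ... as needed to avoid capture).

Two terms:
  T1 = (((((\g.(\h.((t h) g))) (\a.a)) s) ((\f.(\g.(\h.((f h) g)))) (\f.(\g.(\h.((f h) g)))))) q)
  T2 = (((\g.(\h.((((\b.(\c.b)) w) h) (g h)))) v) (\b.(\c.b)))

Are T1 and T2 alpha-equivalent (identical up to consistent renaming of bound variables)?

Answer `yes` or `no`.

Term 1: (((((\g.(\h.((t h) g))) (\a.a)) s) ((\f.(\g.(\h.((f h) g)))) (\f.(\g.(\h.((f h) g)))))) q)
Term 2: (((\g.(\h.((((\b.(\c.b)) w) h) (g h)))) v) (\b.(\c.b)))
Alpha-equivalence: compare structure up to binder renaming.
Result: False

Answer: no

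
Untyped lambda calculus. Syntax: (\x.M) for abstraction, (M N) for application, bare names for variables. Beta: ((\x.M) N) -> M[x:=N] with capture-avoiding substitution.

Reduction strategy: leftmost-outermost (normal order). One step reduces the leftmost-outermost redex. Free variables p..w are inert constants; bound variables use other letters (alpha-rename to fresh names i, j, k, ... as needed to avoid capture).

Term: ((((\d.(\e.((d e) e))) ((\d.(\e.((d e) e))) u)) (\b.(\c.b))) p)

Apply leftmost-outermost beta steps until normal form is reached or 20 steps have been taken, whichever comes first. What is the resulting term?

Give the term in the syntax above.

Answer: ((((u (\b.(\c.b))) (\b.(\c.b))) (\b.(\c.b))) p)

Derivation:
Step 0: ((((\d.(\e.((d e) e))) ((\d.(\e.((d e) e))) u)) (\b.(\c.b))) p)
Step 1: (((\e.((((\d.(\e.((d e) e))) u) e) e)) (\b.(\c.b))) p)
Step 2: (((((\d.(\e.((d e) e))) u) (\b.(\c.b))) (\b.(\c.b))) p)
Step 3: ((((\e.((u e) e)) (\b.(\c.b))) (\b.(\c.b))) p)
Step 4: ((((u (\b.(\c.b))) (\b.(\c.b))) (\b.(\c.b))) p)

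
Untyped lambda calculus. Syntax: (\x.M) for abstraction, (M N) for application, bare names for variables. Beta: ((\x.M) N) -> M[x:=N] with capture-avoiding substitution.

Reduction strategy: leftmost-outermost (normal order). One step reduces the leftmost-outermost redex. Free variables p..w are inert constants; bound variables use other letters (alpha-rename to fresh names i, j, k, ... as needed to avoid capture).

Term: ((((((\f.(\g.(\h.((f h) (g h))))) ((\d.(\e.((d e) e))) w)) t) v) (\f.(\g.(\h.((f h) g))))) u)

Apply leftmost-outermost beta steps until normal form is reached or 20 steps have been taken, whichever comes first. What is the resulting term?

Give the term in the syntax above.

Answer: (((((w v) v) (t v)) (\f.(\g.(\h.((f h) g))))) u)

Derivation:
Step 0: ((((((\f.(\g.(\h.((f h) (g h))))) ((\d.(\e.((d e) e))) w)) t) v) (\f.(\g.(\h.((f h) g))))) u)
Step 1: (((((\g.(\h.((((\d.(\e.((d e) e))) w) h) (g h)))) t) v) (\f.(\g.(\h.((f h) g))))) u)
Step 2: ((((\h.((((\d.(\e.((d e) e))) w) h) (t h))) v) (\f.(\g.(\h.((f h) g))))) u)
Step 3: ((((((\d.(\e.((d e) e))) w) v) (t v)) (\f.(\g.(\h.((f h) g))))) u)
Step 4: (((((\e.((w e) e)) v) (t v)) (\f.(\g.(\h.((f h) g))))) u)
Step 5: (((((w v) v) (t v)) (\f.(\g.(\h.((f h) g))))) u)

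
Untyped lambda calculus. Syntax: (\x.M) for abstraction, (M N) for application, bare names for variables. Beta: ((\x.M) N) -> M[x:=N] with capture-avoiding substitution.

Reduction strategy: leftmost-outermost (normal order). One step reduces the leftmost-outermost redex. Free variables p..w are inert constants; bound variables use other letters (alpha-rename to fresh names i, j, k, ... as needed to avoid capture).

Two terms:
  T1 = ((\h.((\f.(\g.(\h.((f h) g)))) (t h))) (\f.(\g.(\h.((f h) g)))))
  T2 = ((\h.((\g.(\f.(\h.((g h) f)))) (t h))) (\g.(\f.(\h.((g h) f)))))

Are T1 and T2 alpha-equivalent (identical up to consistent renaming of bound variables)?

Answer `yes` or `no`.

Term 1: ((\h.((\f.(\g.(\h.((f h) g)))) (t h))) (\f.(\g.(\h.((f h) g)))))
Term 2: ((\h.((\g.(\f.(\h.((g h) f)))) (t h))) (\g.(\f.(\h.((g h) f)))))
Alpha-equivalence: compare structure up to binder renaming.
Result: True

Answer: yes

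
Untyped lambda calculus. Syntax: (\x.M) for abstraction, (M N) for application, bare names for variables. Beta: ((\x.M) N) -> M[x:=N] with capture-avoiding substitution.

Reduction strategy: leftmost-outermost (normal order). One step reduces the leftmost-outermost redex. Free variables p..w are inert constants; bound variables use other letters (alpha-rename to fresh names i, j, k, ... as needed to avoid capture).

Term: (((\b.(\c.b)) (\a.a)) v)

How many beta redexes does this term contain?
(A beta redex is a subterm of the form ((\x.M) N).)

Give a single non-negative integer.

Term: (((\b.(\c.b)) (\a.a)) v)
  Redex: ((\b.(\c.b)) (\a.a))
Total redexes: 1

Answer: 1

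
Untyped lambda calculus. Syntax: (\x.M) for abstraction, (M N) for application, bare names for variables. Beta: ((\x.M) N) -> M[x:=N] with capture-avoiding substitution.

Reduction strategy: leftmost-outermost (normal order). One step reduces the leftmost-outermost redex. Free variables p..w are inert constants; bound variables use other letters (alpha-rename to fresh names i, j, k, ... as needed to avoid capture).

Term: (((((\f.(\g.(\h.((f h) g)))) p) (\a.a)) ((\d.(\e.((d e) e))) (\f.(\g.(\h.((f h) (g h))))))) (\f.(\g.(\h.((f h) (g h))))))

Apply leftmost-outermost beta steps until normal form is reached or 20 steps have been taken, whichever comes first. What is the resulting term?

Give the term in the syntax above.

Answer: (((p (\e.(\h.((e h) (e h))))) (\a.a)) (\f.(\g.(\h.((f h) (g h))))))

Derivation:
Step 0: (((((\f.(\g.(\h.((f h) g)))) p) (\a.a)) ((\d.(\e.((d e) e))) (\f.(\g.(\h.((f h) (g h))))))) (\f.(\g.(\h.((f h) (g h))))))
Step 1: ((((\g.(\h.((p h) g))) (\a.a)) ((\d.(\e.((d e) e))) (\f.(\g.(\h.((f h) (g h))))))) (\f.(\g.(\h.((f h) (g h))))))
Step 2: (((\h.((p h) (\a.a))) ((\d.(\e.((d e) e))) (\f.(\g.(\h.((f h) (g h))))))) (\f.(\g.(\h.((f h) (g h))))))
Step 3: (((p ((\d.(\e.((d e) e))) (\f.(\g.(\h.((f h) (g h))))))) (\a.a)) (\f.(\g.(\h.((f h) (g h))))))
Step 4: (((p (\e.(((\f.(\g.(\h.((f h) (g h))))) e) e))) (\a.a)) (\f.(\g.(\h.((f h) (g h))))))
Step 5: (((p (\e.((\g.(\h.((e h) (g h)))) e))) (\a.a)) (\f.(\g.(\h.((f h) (g h))))))
Step 6: (((p (\e.(\h.((e h) (e h))))) (\a.a)) (\f.(\g.(\h.((f h) (g h))))))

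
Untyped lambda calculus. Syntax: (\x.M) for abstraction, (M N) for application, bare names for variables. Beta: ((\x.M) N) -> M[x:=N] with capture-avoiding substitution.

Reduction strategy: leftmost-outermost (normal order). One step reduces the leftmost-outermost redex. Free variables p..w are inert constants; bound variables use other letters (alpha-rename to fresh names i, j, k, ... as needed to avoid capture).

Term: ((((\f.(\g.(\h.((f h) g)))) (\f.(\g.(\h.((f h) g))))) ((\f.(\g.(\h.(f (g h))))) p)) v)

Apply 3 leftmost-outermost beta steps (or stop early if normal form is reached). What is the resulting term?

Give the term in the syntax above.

Step 0: ((((\f.(\g.(\h.((f h) g)))) (\f.(\g.(\h.((f h) g))))) ((\f.(\g.(\h.(f (g h))))) p)) v)
Step 1: (((\g.(\h.(((\f.(\g.(\h.((f h) g)))) h) g))) ((\f.(\g.(\h.(f (g h))))) p)) v)
Step 2: ((\h.(((\f.(\g.(\h.((f h) g)))) h) ((\f.(\g.(\h.(f (g h))))) p))) v)
Step 3: (((\f.(\g.(\h.((f h) g)))) v) ((\f.(\g.(\h.(f (g h))))) p))

Answer: (((\f.(\g.(\h.((f h) g)))) v) ((\f.(\g.(\h.(f (g h))))) p))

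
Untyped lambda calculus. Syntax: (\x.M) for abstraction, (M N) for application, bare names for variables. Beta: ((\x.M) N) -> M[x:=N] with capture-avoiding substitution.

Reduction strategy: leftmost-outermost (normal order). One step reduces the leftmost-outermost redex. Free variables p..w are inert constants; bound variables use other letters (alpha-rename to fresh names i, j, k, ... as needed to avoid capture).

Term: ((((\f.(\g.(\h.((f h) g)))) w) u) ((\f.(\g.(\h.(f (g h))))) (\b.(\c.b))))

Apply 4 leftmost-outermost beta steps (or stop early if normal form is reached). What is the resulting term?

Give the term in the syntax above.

Answer: ((w (\g.(\h.((\b.(\c.b)) (g h))))) u)

Derivation:
Step 0: ((((\f.(\g.(\h.((f h) g)))) w) u) ((\f.(\g.(\h.(f (g h))))) (\b.(\c.b))))
Step 1: (((\g.(\h.((w h) g))) u) ((\f.(\g.(\h.(f (g h))))) (\b.(\c.b))))
Step 2: ((\h.((w h) u)) ((\f.(\g.(\h.(f (g h))))) (\b.(\c.b))))
Step 3: ((w ((\f.(\g.(\h.(f (g h))))) (\b.(\c.b)))) u)
Step 4: ((w (\g.(\h.((\b.(\c.b)) (g h))))) u)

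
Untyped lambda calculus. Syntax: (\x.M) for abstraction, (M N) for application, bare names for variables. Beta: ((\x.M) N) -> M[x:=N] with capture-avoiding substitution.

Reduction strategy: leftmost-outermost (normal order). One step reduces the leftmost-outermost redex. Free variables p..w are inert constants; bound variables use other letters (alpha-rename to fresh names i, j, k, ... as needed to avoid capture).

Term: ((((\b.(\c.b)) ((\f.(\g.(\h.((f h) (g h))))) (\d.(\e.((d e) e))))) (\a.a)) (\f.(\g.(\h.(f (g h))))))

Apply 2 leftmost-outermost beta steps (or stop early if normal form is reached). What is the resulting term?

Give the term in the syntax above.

Answer: (((\f.(\g.(\h.((f h) (g h))))) (\d.(\e.((d e) e)))) (\f.(\g.(\h.(f (g h))))))

Derivation:
Step 0: ((((\b.(\c.b)) ((\f.(\g.(\h.((f h) (g h))))) (\d.(\e.((d e) e))))) (\a.a)) (\f.(\g.(\h.(f (g h))))))
Step 1: (((\c.((\f.(\g.(\h.((f h) (g h))))) (\d.(\e.((d e) e))))) (\a.a)) (\f.(\g.(\h.(f (g h))))))
Step 2: (((\f.(\g.(\h.((f h) (g h))))) (\d.(\e.((d e) e)))) (\f.(\g.(\h.(f (g h))))))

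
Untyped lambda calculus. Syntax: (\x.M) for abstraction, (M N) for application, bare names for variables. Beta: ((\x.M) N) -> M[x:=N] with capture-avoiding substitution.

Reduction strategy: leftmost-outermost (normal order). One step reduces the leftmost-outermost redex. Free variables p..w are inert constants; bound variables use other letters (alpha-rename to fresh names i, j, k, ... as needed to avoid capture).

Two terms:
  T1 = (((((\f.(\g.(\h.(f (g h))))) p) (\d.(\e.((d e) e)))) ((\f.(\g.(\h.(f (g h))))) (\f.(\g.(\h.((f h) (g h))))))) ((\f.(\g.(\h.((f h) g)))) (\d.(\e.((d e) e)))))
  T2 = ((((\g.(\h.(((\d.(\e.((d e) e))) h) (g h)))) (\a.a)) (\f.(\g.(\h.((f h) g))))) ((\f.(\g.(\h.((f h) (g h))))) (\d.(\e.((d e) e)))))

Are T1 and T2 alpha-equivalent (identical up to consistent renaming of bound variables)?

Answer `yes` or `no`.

Term 1: (((((\f.(\g.(\h.(f (g h))))) p) (\d.(\e.((d e) e)))) ((\f.(\g.(\h.(f (g h))))) (\f.(\g.(\h.((f h) (g h))))))) ((\f.(\g.(\h.((f h) g)))) (\d.(\e.((d e) e)))))
Term 2: ((((\g.(\h.(((\d.(\e.((d e) e))) h) (g h)))) (\a.a)) (\f.(\g.(\h.((f h) g))))) ((\f.(\g.(\h.((f h) (g h))))) (\d.(\e.((d e) e)))))
Alpha-equivalence: compare structure up to binder renaming.
Result: False

Answer: no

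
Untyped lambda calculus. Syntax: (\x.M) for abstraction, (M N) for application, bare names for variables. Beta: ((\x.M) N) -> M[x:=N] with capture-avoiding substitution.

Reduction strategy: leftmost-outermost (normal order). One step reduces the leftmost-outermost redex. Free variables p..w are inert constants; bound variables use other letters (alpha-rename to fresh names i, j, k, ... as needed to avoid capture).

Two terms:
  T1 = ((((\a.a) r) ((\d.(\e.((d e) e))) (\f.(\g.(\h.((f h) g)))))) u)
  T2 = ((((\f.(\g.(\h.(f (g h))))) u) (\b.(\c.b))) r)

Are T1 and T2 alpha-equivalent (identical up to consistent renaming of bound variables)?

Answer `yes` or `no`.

Term 1: ((((\a.a) r) ((\d.(\e.((d e) e))) (\f.(\g.(\h.((f h) g)))))) u)
Term 2: ((((\f.(\g.(\h.(f (g h))))) u) (\b.(\c.b))) r)
Alpha-equivalence: compare structure up to binder renaming.
Result: False

Answer: no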